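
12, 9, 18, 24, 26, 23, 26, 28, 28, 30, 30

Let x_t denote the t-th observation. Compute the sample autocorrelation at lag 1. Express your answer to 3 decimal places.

0.679

Mean x̄ = (12 + 9 + 18 + 24 + 26 + 23 + 26 + 28 + 28 + 30 + 30)/11 = 23.0909
Numerator Σ_{t=1}^{10}(x_t−x̄)(x_{t+1}−x̄) = 345.5372
Denominator Σ(x_t−x̄)² = 508.9091
r_1 = 345.5372 / 508.9091 = 0.679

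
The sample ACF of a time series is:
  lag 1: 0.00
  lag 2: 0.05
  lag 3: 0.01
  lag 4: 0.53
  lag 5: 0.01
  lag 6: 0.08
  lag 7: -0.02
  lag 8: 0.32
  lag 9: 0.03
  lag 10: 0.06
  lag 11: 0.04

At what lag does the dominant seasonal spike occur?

The largest autocorrelation is r_4 = 0.53, with a weaker echo at lag 8 (0.32); the remaining lags stay at or below 0.08.
The dominant spike at lag 4 indicates a seasonal period of 4.

4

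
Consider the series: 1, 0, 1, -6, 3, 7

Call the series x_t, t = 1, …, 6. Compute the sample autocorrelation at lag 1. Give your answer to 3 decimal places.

Mean x̄ = (1 + 0 + 1 − 6 + 3 + 7)/6 = 1.0000
Deviations from mean: 0.0000, -1.0000, 0.0000, -7.0000, 2.0000, 6.0000
Numerator Σ_{t=1}^{5}(x_t−x̄)(x_{t+1}−x̄) = -2.0000
Denominator Σ(x_t−x̄)² = 90.0000
r_1 = -2.0000 / 90.0000 = -0.022

-0.022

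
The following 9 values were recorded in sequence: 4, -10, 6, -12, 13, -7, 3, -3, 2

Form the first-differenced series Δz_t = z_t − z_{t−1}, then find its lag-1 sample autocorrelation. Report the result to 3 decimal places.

First differences Δz: -14, 16, -18, 25, -20, 10, -6, 5
Mean of differences = -0.2500
Numerator Σ(Δz_t−Δz̄)(Δz_{t+1}−Δz̄) = -1750.3125
Denominator Σ(Δz_t−Δz̄)² = 1961.5000
r_1(Δz) = -1750.3125 / 1961.5000 = -0.892

-0.892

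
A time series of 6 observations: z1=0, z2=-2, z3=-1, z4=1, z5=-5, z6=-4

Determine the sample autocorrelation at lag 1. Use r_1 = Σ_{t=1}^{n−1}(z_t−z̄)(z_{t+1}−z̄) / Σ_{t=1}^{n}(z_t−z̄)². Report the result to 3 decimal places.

Mean z̄ = (0 − 2 − 1 + 1 − 5 − 4)/6 = -1.8333
Deviations from mean: 1.8333, -0.1667, 0.8333, 2.8333, -3.1667, -2.1667
Numerator Σ_{t=1}^{5}(z_t−z̄)(z_{t+1}−z̄) = -0.1944
Denominator Σ(z_t−z̄)² = 26.8333
r_1 = -0.1944 / 26.8333 = -0.007

-0.007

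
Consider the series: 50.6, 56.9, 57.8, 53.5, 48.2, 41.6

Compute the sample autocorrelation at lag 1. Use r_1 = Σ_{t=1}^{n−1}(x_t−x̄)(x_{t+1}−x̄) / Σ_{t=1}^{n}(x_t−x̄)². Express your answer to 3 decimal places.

Mean x̄ = (50.6 + 56.9 + 57.8 + 53.5 + 48.2 + 41.6)/6 = 51.4333
Deviations from mean: -0.8333, 5.4667, 6.3667, 2.0667, -3.2333, -9.8333
Σ(x_t−x̄)(x_{t+1}−x̄) = (-4.5556) + (34.8044) + (13.1578) + (-6.6822) + (31.7944) = 68.5189
Denominator Σ(x_t−x̄)² = 182.5333
r_1 = 68.5189 / 182.5333 = 0.375

0.375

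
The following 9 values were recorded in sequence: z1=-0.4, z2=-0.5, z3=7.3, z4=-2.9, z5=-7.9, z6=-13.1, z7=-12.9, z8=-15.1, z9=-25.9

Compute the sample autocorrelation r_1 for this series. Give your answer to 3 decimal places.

Mean z̄ = (-0.4 − 0.5 + 7.3 − 2.9 − 7.9 − 13.1 − 12.9 − 15.1 − 25.9)/9 = -7.9333
Numerator Σ_{t=1}^{8}(z_t−z̄)(z_{t+1}−z̄) = 435.9189
Denominator Σ(z_t−z̄)² = 794.9200
r_1 = 435.9189 / 794.9200 = 0.548

0.548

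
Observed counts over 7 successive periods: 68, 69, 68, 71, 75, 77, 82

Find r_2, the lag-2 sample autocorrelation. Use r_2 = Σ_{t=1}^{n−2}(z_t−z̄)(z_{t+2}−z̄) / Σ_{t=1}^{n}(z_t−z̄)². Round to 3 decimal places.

0.189

Mean z̄ = (68 + 69 + 68 + 71 + 75 + 77 + 82)/7 = 72.8571
Numerator Σ_{t=1}^{5}(z_t−z̄)(z_{t+2}−z̄) = 32.2449
Denominator Σ(z_t−z̄)² = 170.8571
r_2 = 32.2449 / 170.8571 = 0.189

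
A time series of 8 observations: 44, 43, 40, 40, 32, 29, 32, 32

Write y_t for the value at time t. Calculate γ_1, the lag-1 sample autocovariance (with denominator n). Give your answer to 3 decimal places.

19.469

Mean ȳ = (44 + 43 + 40 + 40 + 32 + 29 + 32 + 32)/8 = 36.5000
Σ_{t=1}^{7}(y_t−ȳ)(y_{t+1}−ȳ) = 155.7500
γ_1 = 155.7500 / 8 = 19.469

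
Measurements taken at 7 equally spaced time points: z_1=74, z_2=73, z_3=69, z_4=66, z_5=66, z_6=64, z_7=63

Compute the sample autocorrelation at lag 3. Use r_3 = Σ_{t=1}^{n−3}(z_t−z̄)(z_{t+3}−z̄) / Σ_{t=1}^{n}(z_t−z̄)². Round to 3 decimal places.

Mean z̄ = (74 + 73 + 69 + 66 + 66 + 64 + 63)/7 = 67.8571
Σ(z_t−z̄)(z_{t+3}−z̄) = (-11.4082) + (-9.5510) + (-4.4082) + (9.0204) = -16.3469
Denominator Σ(z_t−z̄)² = 110.8571
r_3 = -16.3469 / 110.8571 = -0.147

-0.147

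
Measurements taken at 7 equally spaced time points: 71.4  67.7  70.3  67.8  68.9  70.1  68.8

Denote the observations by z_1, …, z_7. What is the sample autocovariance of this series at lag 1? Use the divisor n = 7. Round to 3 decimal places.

-0.943

Mean z̄ = (71.4 + 67.7 + 70.3 + 67.8 + 68.9 + 70.1 + 68.8)/7 = 69.2857
Deviations: 2.1143, -1.5857, 1.0143, -1.4857, -0.3857, 0.8143, -0.4857
Σ_{t=1}^{6}(z_t−z̄)(z_{t+1}−z̄) = -6.6045
γ_1 = -6.6045 / 7 = -0.943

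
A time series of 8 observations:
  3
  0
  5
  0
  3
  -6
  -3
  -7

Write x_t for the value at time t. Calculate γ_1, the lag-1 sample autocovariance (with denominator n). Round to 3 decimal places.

Mean x̄ = (3 + 0 + 5 + 0 + 3 − 6 − 3 − 7)/8 = -0.6250
Deviations: 3.6250, 0.6250, 5.6250, 0.6250, 3.6250, -5.3750, -2.3750, -6.3750
Σ_{t=1}^{7}(x_t−x̄)(x_{t+1}−x̄) = 19.9844
γ_1 = 19.9844 / 8 = 2.498

2.498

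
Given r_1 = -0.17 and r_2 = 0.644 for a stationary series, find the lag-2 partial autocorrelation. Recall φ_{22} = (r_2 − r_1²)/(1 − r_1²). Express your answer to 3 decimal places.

0.633

φ_{22} = (r_2 − r_1²) / (1 − r_1²)
r_1² = (-0.17)² = 0.0289
Numerator = 0.644 − 0.0289 = 0.6151; denominator = 1 − 0.0289 = 0.9711
φ_{22} = 0.6151 / 0.9711 = 0.633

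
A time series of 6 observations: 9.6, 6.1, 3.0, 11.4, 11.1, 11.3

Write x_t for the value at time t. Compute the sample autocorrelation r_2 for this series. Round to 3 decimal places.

Mean x̄ = (9.6 + 6.1 + 3.0 + 11.4 + 11.1 + 11.3)/6 = 8.7500
Σ(x_t−x̄)(x_{t+2}−x̄) = (-4.8875) + (-7.0225) + (-13.5125) + (6.7575) = -18.6650
Denominator Σ(x_t−x̄)² = 59.8550
r_2 = -18.6650 / 59.8550 = -0.312

-0.312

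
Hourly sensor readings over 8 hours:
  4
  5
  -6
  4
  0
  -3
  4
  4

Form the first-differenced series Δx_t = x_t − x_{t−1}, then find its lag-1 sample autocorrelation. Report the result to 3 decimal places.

-0.574

First differences Δx: 1, -11, 10, -4, -3, 7, 0
Mean of differences = 0.0000
Numerator Σ(Δx_t−Δx̄)(Δx_{t+1}−Δx̄) = -170.0000
Denominator Σ(Δx_t−Δx̄)² = 296.0000
r_1(Δx) = -170.0000 / 296.0000 = -0.574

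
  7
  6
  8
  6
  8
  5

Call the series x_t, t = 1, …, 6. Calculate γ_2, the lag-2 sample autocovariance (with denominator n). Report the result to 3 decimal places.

0.630

Mean x̄ = (7 + 6 + 8 + 6 + 8 + 5)/6 = 6.6667
Σ_{t=1}^{4}(x_t−x̄)(x_{t+2}−x̄) = 3.7778
γ_2 = 3.7778 / 6 = 0.630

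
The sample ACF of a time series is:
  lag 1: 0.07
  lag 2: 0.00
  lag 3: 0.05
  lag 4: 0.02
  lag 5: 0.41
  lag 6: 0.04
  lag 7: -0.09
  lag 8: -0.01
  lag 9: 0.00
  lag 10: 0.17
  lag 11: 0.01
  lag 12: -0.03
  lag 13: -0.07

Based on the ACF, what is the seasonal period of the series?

The largest autocorrelation is r_5 = 0.41, with a weaker echo at lag 10 (0.17); the remaining lags stay at or below 0.07.
The dominant spike at lag 5 indicates a seasonal period of 5.

5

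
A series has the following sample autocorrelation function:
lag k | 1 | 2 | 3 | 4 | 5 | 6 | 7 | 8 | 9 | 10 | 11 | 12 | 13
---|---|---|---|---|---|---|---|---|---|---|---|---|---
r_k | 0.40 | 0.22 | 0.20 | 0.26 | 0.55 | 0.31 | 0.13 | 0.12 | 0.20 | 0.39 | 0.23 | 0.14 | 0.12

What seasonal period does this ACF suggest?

The largest autocorrelation is r_5 = 0.55; the remaining lags stay at or below 0.40. The elevated value at lag 1 (0.40), dropping to 0.22 at lag 2, reflects decaying short-term dependence rather than seasonality.
The dominant spike at lag 5 indicates a seasonal period of 5.

5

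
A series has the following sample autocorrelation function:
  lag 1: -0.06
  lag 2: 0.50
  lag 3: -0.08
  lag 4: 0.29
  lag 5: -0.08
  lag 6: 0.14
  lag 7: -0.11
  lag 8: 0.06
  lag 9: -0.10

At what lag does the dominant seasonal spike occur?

The largest autocorrelation is r_2 = 0.50, with a weaker echo at lag 4 (0.29); the remaining lags stay at or below 0.14.
The dominant spike at lag 2 indicates a seasonal period of 2.

2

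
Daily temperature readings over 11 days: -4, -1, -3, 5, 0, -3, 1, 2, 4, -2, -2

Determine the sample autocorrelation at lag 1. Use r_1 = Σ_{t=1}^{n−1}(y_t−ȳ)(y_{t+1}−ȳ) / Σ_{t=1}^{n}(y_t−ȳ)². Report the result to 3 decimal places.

-0.048

Mean ȳ = (-4 − 1 − 3 + 5 + 0 − 3 + 1 + 2 + 4 − 2 − 2)/11 = -0.2727
Numerator Σ_{t=1}^{10}(y_t−ȳ)(y_{t+1}−ȳ) = -4.2562
Denominator Σ(y_t−ȳ)² = 88.1818
r_1 = -4.2562 / 88.1818 = -0.048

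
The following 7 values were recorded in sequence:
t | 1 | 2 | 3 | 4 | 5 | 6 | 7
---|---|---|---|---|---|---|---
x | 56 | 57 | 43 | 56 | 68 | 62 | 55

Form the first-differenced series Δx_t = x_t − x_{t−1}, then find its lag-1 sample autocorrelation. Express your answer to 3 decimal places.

First differences Δx: 1, -14, 13, 12, -6, -7
Mean of differences = -0.1667
Numerator Σ(Δx_t−Δx̄)(Δx_{t+1}−Δx̄) = -69.1944
Denominator Σ(Δx_t−Δx̄)² = 594.8333
r_1(Δx) = -69.1944 / 594.8333 = -0.116

-0.116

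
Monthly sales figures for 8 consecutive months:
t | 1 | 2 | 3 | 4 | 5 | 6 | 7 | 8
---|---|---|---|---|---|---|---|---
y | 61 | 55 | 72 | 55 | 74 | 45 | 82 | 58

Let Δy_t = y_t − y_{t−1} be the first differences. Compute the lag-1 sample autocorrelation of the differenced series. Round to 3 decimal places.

-0.855

First differences Δy: -6, 17, -17, 19, -29, 37, -24
Mean of differences = -0.4286
Numerator Σ(Δy_t−Δȳ)(Δy_{t+1}−Δȳ) = -3214.6122
Denominator Σ(Δy_t−Δȳ)² = 3759.7143
r_1(Δy) = -3214.6122 / 3759.7143 = -0.855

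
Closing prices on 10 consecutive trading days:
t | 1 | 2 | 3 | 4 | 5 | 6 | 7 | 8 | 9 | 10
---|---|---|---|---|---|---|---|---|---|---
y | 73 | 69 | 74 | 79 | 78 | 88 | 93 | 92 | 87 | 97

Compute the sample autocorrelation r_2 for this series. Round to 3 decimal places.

Mean ȳ = (73 + 69 + 74 + 79 + 78 + 88 + 93 + 92 + 87 + 97)/10 = 83.0000
Numerator Σ_{t=1}^{8}(y_t−ȳ)(y_{t+2}−ȳ) = 332.0000
Denominator Σ(y_t−ȳ)² = 836.0000
r_2 = 332.0000 / 836.0000 = 0.397

0.397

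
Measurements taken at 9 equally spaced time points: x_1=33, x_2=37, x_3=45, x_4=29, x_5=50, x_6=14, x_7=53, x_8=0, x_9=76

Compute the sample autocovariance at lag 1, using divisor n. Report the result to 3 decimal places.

Mean x̄ = (33 + 37 + 45 + 29 + 50 + 14 + 53 + 0 + 76)/9 = 37.4444
Σ_{t=1}^{8}(x_t−x̄)(x_{t+1}−x̄) = -2856.4198
γ_1 = -2856.4198 / 9 = -317.380

-317.380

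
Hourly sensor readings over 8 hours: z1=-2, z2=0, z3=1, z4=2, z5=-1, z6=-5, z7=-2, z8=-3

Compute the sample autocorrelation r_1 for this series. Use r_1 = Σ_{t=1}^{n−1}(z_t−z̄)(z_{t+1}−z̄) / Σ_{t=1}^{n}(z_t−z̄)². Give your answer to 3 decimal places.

Mean z̄ = (-2 + 0 + 1 + 2 − 1 − 5 − 2 − 3)/8 = -1.2500
Σ(z_t−z̄)(z_{t+1}−z̄) = (-0.9375) + (2.8125) + (7.3125) + (0.8125) + (-0.9375) + (2.8125) + (1.3125) = 13.1875
Denominator Σ(z_t−z̄)² = 35.5000
r_1 = 13.1875 / 35.5000 = 0.371

0.371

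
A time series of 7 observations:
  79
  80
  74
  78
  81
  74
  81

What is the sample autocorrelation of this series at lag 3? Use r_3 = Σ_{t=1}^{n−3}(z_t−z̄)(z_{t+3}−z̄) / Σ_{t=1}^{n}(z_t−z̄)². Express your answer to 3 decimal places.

0.400

Mean z̄ = (79 + 80 + 74 + 78 + 81 + 74 + 81)/7 = 78.1429
Deviations from mean: 0.8571, 1.8571, -4.1429, -0.1429, 2.8571, -4.1429, 2.8571
Σ(z_t−z̄)(z_{t+3}−z̄) = (-0.1224) + (5.3061) + (17.1633) + (-0.4082) = 21.9388
Denominator Σ(z_t−z̄)² = 54.8571
r_3 = 21.9388 / 54.8571 = 0.400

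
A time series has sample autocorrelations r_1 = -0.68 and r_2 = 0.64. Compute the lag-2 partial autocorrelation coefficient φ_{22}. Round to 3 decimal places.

0.330

φ_{22} = (r_2 − r_1²) / (1 − r_1²)
r_1² = (-0.68)² = 0.4624
Numerator = 0.64 − 0.4624 = 0.1776; denominator = 1 − 0.4624 = 0.5376
φ_{22} = 0.1776 / 0.5376 = 0.330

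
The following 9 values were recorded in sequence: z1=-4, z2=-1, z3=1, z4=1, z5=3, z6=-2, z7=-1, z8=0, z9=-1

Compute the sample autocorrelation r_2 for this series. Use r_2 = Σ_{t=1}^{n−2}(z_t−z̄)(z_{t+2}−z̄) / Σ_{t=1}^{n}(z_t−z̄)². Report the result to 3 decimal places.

-0.171

Mean z̄ = (-4 − 1 + 1 + 1 + 3 − 2 − 1 + 0 − 1)/9 = -0.4444
Numerator Σ_{t=1}^{7}(z_t−z̄)(z_{t+2}−z̄) = -5.5062
Denominator Σ(z_t−z̄)² = 32.2222
r_2 = -5.5062 / 32.2222 = -0.171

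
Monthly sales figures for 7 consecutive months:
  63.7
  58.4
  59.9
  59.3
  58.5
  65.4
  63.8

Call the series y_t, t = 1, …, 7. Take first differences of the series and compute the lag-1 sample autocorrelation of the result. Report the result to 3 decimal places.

First differences Δy: -5.3, 1.5, -0.6, -0.8, 6.9, -1.6
Mean of differences = 0.0167
Numerator Σ(Δy_t−Δȳ)(Δy_{t+1}−Δȳ) = -25.0469
Denominator Σ(Δy_t−Δȳ)² = 81.5083
r_1(Δy) = -25.0469 / 81.5083 = -0.307

-0.307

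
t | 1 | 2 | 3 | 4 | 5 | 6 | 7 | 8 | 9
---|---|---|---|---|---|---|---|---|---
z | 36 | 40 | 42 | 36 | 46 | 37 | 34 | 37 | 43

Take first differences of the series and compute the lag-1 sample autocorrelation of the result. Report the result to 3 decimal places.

First differences Δz: 4, 2, -6, 10, -9, -3, 3, 6
Mean of differences = 0.8750
Numerator Σ(Δz_t−Δz̄)(Δz_{t+1}−Δz̄) = -116.1406
Denominator Σ(Δz_t−Δz̄)² = 284.8750
r_1(Δz) = -116.1406 / 284.8750 = -0.408

-0.408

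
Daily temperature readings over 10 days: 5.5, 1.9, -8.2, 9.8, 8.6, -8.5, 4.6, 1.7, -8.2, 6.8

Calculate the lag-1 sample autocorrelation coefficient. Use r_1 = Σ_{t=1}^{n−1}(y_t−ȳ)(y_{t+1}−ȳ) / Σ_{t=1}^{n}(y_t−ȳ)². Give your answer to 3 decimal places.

-0.389

Mean ȳ = (5.5 + 1.9 − 8.2 + 9.8 + 8.6 − 8.5 + 4.6 + 1.7 − 8.2 + 6.8)/10 = 1.4000
Numerator Σ_{t=1}^{9}(y_t−ȳ)(y_{t+1}−ȳ) = -179.6300
Denominator Σ(y_t−ȳ)² = 461.2800
r_1 = -179.6300 / 461.2800 = -0.389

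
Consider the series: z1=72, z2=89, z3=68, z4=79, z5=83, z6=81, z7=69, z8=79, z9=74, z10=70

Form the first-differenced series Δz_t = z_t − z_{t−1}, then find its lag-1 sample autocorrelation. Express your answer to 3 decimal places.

First differences Δz: 17, -21, 11, 4, -2, -12, 10, -5, -4
Mean of differences = -0.2222
Numerator Σ(Δz_t−Δz̄)(Δz_{t+1}−Δz̄) = -681.3827
Denominator Σ(Δz_t−Δz̄)² = 1155.5556
r_1(Δz) = -681.3827 / 1155.5556 = -0.590

-0.590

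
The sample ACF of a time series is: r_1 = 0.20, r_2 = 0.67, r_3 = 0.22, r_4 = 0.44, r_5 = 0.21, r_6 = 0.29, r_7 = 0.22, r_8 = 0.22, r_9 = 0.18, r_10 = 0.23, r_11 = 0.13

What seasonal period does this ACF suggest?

2

The largest autocorrelation is r_2 = 0.67, with weaker echoes at lags 4 (0.44), 6 (0.29) and 10 (0.23); the remaining lags stay at or below 0.22.
The dominant spike at lag 2 indicates a seasonal period of 2.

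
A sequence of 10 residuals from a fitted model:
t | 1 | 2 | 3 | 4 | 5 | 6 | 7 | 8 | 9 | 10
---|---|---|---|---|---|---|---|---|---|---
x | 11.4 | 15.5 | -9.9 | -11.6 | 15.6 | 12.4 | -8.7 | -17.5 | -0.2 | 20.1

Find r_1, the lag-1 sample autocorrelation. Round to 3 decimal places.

0.116

Mean x̄ = (11.4 + 15.5 − 9.9 − 11.6 + 15.6 + 12.4 − 8.7 − 17.5 − 0.2 + 20.1)/10 = 2.7100
Numerator Σ_{t=1}^{9}(x_t−x̄)(x_{t+1}−x̄) = 198.9999
Denominator Σ(x_t−x̄)² = 1712.4490
r_1 = 198.9999 / 1712.4490 = 0.116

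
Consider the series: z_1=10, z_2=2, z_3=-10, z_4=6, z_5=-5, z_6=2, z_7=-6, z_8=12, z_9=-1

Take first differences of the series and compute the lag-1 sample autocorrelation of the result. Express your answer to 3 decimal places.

-0.656

First differences Δz: -8, -12, 16, -11, 7, -8, 18, -13
Mean of differences = -1.3750
Numerator Σ(Δz_t−Δz̄)(Δz_{t+1}−Δz̄) = -771.1406
Denominator Σ(Δz_t−Δz̄)² = 1175.8750
r_1(Δz) = -771.1406 / 1175.8750 = -0.656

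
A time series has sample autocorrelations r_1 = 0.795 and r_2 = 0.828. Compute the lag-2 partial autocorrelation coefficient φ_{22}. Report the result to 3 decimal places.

0.533

φ_{22} = (r_2 − r_1²) / (1 − r_1²)
r_1² = (0.795)² = 0.632025
Numerator = 0.828 − 0.6320 = 0.1960; denominator = 1 − 0.6320 = 0.3680
φ_{22} = 0.1960 / 0.3680 = 0.533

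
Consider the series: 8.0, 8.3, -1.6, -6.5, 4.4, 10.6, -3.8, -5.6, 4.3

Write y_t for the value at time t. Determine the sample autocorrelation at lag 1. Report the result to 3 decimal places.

0.068

Mean ȳ = (8.0 + 8.3 − 1.6 − 6.5 + 4.4 + 10.6 − 3.8 − 5.6 + 4.3)/9 = 2.0111
Numerator Σ_{t=1}^{8}(y_t−ȳ)(y_{t+1}−ȳ) = 22.7710
Denominator Σ(y_t−ȳ)² = 337.3089
r_1 = 22.7710 / 337.3089 = 0.068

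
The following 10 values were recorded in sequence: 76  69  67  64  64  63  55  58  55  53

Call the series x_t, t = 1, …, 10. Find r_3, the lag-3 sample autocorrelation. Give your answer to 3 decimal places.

0.172

Mean x̄ = (76 + 69 + 67 + 64 + 64 + 63 + 55 + 58 + 55 + 53)/10 = 62.4000
Σ(x_t−x̄)(x_{t+3}−x̄) = (21.7600) + (10.5600) + (2.7600) + (-11.8400) + (-7.0400) + (-4.4400) + (69.5600) = 81.3200
Denominator Σ(x_t−x̄)² = 472.4000
r_3 = 81.3200 / 472.4000 = 0.172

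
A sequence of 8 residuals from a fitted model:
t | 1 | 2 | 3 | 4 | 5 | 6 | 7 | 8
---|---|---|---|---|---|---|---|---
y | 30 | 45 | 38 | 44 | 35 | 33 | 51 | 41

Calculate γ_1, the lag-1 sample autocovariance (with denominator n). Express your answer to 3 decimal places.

Mean ȳ = (30 + 45 + 38 + 44 + 35 + 33 + 51 + 41)/8 = 39.6250
Deviations: -9.6250, 5.3750, -1.6250, 4.3750, -4.6250, -6.6250, 11.3750, 1.3750
Σ_{t=1}^{7}(y_t−ȳ)(y_{t+1}−ȳ) = -116.8906
γ_1 = -116.8906 / 8 = -14.611

-14.611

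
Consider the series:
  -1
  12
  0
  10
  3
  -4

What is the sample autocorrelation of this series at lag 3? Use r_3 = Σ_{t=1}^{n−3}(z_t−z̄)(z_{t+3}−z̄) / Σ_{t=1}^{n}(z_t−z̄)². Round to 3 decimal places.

Mean z̄ = (-1 + 12 + 0 + 10 + 3 − 4)/6 = 3.3333
Deviations from mean: -4.3333, 8.6667, -3.3333, 6.6667, -0.3333, -7.3333
Σ(z_t−z̄)(z_{t+3}−z̄) = (-28.8889) + (-2.8889) + (24.4444) = -7.3333
Denominator Σ(z_t−z̄)² = 203.3333
r_3 = -7.3333 / 203.3333 = -0.036

-0.036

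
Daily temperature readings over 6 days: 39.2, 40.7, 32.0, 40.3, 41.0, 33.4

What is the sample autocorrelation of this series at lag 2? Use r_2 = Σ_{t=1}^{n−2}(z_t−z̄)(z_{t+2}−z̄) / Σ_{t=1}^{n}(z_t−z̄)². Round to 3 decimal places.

Mean z̄ = (39.2 + 40.7 + 32.0 + 40.3 + 41.0 + 33.4)/6 = 37.7667
Numerator Σ_{t=1}^{4}(z_t−z̄)(z_{t+2}−z̄) = -30.5422
Denominator Σ(z_t−z̄)² = 79.8533
r_2 = -30.5422 / 79.8533 = -0.382

-0.382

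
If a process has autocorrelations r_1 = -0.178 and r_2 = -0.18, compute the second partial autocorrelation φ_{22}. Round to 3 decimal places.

-0.219

φ_{22} = (r_2 − r_1²) / (1 − r_1²)
r_1² = (-0.178)² = 0.031684
Numerator = -0.18 − 0.0317 = -0.2117; denominator = 1 − 0.0317 = 0.9683
φ_{22} = -0.2117 / 0.9683 = -0.219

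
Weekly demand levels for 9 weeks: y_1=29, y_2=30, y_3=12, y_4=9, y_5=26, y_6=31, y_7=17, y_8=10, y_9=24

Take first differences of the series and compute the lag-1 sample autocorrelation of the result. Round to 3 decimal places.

-0.012

First differences Δy: 1, -18, -3, 17, 5, -14, -7, 14
Mean of differences = -0.6250
Numerator Σ(Δy_t−Δȳ)(Δy_{t+1}−Δȳ) = -12.8906
Denominator Σ(Δy_t−Δȳ)² = 1085.8750
r_1(Δy) = -12.8906 / 1085.8750 = -0.012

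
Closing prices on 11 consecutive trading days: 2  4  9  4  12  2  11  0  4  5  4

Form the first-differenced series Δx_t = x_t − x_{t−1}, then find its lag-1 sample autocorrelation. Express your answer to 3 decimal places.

-0.835

First differences Δx: 2, 5, -5, 8, -10, 9, -11, 4, 1, -1
Mean of differences = 0.2000
Numerator Σ(Δx_t−Δx̄)(Δx_{t+1}−Δx̄) = -365.2400
Denominator Σ(Δx_t−Δx̄)² = 437.6000
r_1(Δx) = -365.2400 / 437.6000 = -0.835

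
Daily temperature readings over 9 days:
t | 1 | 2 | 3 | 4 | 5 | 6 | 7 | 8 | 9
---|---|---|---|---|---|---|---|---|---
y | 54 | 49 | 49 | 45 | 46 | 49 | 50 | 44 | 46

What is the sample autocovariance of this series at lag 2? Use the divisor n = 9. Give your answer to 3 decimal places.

-1.556

Mean ȳ = (54 + 49 + 49 + 45 + 46 + 49 + 50 + 44 + 46)/9 = 48.0000
Σ_{t=1}^{7}(y_t−ȳ)(y_{t+2}−ȳ) = -14.0000
γ_2 = -14.0000 / 9 = -1.556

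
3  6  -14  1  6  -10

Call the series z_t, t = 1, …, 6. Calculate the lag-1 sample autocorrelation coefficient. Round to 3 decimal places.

Mean z̄ = (3 + 6 − 14 + 1 + 6 − 10)/6 = -1.3333
Numerator Σ_{t=1}^{5}(z_t−z̄)(z_{t+1}−z̄) = -137.1111
Denominator Σ(z_t−z̄)² = 367.3333
r_1 = -137.1111 / 367.3333 = -0.373

-0.373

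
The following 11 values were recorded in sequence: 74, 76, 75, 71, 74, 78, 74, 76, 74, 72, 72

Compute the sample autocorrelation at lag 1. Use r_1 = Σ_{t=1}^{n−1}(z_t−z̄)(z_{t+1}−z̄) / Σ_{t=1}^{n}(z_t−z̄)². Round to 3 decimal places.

0.054

Mean z̄ = (74 + 76 + 75 + 71 + 74 + 78 + 74 + 76 + 74 + 72 + 72)/11 = 74.1818
Numerator Σ_{t=1}^{10}(z_t−z̄)(z_{t+1}−z̄) = 2.2397
Denominator Σ(z_t−z̄)² = 41.6364
r_1 = 2.2397 / 41.6364 = 0.054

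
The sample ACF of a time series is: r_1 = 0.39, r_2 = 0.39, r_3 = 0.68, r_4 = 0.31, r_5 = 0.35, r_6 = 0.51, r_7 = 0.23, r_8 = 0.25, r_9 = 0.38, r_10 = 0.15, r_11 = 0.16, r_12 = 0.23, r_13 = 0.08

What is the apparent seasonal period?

The largest autocorrelation is r_3 = 0.68, with a weaker echo at lag 6 (0.51); the remaining lags stay at or below 0.39.
The dominant spike at lag 3 indicates a seasonal period of 3.

3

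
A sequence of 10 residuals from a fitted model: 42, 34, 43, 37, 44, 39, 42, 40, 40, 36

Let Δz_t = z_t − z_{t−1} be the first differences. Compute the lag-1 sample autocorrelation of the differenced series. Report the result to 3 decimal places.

-0.787

First differences Δz: -8, 9, -6, 7, -5, 3, -2, 0, -4
Mean of differences = -0.6667
Numerator Σ(Δz_t−Δz̄)(Δz_{t+1}−Δz̄) = -220.4444
Denominator Σ(Δz_t−Δz̄)² = 280.0000
r_1(Δz) = -220.4444 / 280.0000 = -0.787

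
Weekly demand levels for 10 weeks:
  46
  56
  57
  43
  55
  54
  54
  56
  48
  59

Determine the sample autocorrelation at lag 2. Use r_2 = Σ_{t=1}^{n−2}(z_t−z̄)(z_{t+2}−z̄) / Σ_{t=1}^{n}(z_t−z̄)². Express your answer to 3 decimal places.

-0.168

Mean z̄ = (46 + 56 + 57 + 43 + 55 + 54 + 54 + 56 + 48 + 59)/10 = 52.8000
Numerator Σ_{t=1}^{8}(z_t−z̄)(z_{t+2}−z̄) = -41.8800
Denominator Σ(z_t−z̄)² = 249.6000
r_2 = -41.8800 / 249.6000 = -0.168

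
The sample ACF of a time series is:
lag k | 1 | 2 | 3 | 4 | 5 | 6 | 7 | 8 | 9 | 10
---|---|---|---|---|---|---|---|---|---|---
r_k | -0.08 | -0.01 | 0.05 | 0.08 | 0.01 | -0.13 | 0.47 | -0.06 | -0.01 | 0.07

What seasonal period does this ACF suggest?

7

The largest autocorrelation is r_7 = 0.47; the remaining lags stay at or below 0.08.
The dominant spike at lag 7 indicates a seasonal period of 7.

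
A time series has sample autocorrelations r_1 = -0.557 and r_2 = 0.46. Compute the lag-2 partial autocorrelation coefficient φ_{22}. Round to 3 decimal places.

φ_{22} = (r_2 − r_1²) / (1 − r_1²)
r_1² = (-0.557)² = 0.310249
Numerator = 0.46 − 0.3102 = 0.1498; denominator = 1 − 0.3102 = 0.6898
φ_{22} = 0.1498 / 0.6898 = 0.217

0.217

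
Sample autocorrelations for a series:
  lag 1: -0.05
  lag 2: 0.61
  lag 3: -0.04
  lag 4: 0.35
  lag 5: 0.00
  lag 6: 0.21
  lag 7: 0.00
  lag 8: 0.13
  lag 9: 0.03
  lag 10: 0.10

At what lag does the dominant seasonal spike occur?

2

The largest autocorrelation is r_2 = 0.61, with weaker echoes at lags 4 (0.35) and 6 (0.21); the remaining lags stay at or below 0.13.
The dominant spike at lag 2 indicates a seasonal period of 2.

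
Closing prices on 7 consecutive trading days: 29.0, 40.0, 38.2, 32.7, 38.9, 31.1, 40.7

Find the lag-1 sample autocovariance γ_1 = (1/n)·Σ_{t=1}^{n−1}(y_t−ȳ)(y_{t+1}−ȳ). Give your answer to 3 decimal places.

Mean ȳ = (29.0 + 40.0 + 38.2 + 32.7 + 38.9 + 31.1 + 40.7)/7 = 35.8000
Σ_{t=1}^{6}(y_t−ȳ)(y_{t+1}−ȳ) = -73.1300
γ_1 = -73.1300 / 7 = -10.447

-10.447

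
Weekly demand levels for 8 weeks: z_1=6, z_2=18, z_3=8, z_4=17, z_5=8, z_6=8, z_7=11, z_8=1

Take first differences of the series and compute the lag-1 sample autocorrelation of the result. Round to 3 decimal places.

-0.638

First differences Δz: 12, -10, 9, -9, 0, 3, -10
Mean of differences = -0.7143
Numerator Σ(Δz_t−Δz̄)(Δz_{t+1}−Δz̄) = -326.5102
Denominator Σ(Δz_t−Δz̄)² = 511.4286
r_1(Δz) = -326.5102 / 511.4286 = -0.638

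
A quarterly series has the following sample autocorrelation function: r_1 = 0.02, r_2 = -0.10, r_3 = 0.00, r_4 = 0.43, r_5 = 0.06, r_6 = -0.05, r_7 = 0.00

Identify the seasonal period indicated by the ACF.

The largest autocorrelation is r_4 = 0.43; the remaining lags stay at or below 0.06.
The dominant spike at lag 4 indicates a seasonal period of 4.

4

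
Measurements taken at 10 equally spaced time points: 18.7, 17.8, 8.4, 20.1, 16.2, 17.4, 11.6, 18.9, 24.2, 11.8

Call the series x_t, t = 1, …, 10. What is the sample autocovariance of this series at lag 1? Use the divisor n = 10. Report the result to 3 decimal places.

-7.209

Mean x̄ = (18.7 + 17.8 + 8.4 + 20.1 + 16.2 + 17.4 + 11.6 + 18.9 + 24.2 + 11.8)/10 = 16.5100
Σ_{t=1}^{9}(x_t−x̄)(x_{t+1}−x̄) = -72.0861
γ_1 = -72.0861 / 10 = -7.209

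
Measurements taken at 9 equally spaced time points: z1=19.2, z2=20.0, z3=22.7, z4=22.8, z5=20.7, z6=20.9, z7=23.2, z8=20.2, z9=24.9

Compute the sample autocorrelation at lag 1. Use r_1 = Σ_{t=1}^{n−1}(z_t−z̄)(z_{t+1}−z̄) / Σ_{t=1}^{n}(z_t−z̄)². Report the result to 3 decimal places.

-0.181

Mean z̄ = (19.2 + 20.0 + 22.7 + 22.8 + 20.7 + 20.9 + 23.2 + 20.2 + 24.9)/9 = 21.6222
Numerator Σ_{t=1}^{8}(z_t−z̄)(z_{t+1}−z̄) = -5.0149
Denominator Σ(z_t−z̄)² = 27.6756
r_1 = -5.0149 / 27.6756 = -0.181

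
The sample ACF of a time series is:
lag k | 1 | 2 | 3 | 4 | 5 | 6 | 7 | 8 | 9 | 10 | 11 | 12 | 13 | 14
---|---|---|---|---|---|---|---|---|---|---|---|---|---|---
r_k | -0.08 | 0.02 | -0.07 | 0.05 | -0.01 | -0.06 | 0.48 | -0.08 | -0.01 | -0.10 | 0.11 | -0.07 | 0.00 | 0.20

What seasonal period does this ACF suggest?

The largest autocorrelation is r_7 = 0.48, with a weaker echo at lag 14 (0.20); the remaining lags stay at or below 0.11.
The dominant spike at lag 7 indicates a seasonal period of 7.

7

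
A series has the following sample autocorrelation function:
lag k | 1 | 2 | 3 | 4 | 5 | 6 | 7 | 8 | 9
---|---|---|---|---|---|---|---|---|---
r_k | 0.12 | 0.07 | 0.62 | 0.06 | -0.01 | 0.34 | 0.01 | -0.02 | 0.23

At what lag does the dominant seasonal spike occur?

The largest autocorrelation is r_3 = 0.62, with weaker echoes at lags 6 (0.34) and 9 (0.23); the remaining lags stay at or below 0.12.
The dominant spike at lag 3 indicates a seasonal period of 3.

3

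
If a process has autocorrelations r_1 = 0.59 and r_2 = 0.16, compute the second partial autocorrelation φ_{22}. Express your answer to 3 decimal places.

φ_{22} = (r_2 − r_1²) / (1 − r_1²)
r_1² = (0.59)² = 0.3481
Numerator = 0.16 − 0.3481 = -0.1881; denominator = 1 − 0.3481 = 0.6519
φ_{22} = -0.1881 / 0.6519 = -0.289

-0.289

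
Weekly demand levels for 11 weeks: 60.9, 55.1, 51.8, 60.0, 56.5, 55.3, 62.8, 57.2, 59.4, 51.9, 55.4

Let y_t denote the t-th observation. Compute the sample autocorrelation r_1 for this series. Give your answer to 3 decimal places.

Mean ȳ = (60.9 + 55.1 + 51.8 + 60.0 + 56.5 + 55.3 + 62.8 + 57.2 + 59.4 + 51.9 + 55.4)/11 = 56.9364
Numerator Σ_{t=1}^{10}(y_t−ȳ)(y_{t+1}−ȳ) = -26.2750
Denominator Σ(y_t−ȳ)² = 125.9655
r_1 = -26.2750 / 125.9655 = -0.209

-0.209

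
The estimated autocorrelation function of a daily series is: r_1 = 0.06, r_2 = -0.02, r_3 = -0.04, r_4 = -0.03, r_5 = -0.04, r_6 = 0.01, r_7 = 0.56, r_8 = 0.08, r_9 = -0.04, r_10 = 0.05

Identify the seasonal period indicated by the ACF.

The largest autocorrelation is r_7 = 0.56; the remaining lags stay at or below 0.08.
The dominant spike at lag 7 indicates a seasonal period of 7.

7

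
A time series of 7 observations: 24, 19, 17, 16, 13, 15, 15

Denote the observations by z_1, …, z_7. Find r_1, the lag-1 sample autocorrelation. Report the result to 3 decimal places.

0.385

Mean z̄ = (24 + 19 + 17 + 16 + 13 + 15 + 15)/7 = 17.0000
Numerator Σ_{t=1}^{6}(z_t−z̄)(z_{t+1}−z̄) = 30.0000
Denominator Σ(z_t−z̄)² = 78.0000
r_1 = 30.0000 / 78.0000 = 0.385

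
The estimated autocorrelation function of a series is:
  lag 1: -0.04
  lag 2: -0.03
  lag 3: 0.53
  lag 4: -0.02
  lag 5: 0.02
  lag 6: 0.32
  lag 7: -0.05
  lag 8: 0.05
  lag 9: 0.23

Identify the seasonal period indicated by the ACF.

The largest autocorrelation is r_3 = 0.53, with weaker echoes at lags 6 (0.32) and 9 (0.23); the remaining lags stay at or below 0.05.
The dominant spike at lag 3 indicates a seasonal period of 3.

3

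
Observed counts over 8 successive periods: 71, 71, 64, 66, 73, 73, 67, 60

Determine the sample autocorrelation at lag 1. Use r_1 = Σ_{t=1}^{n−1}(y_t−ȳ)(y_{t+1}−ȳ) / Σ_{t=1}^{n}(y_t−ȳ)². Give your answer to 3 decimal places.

0.145

Mean ȳ = (71 + 71 + 64 + 66 + 73 + 73 + 67 + 60)/8 = 68.1250
Deviations from mean: 2.8750, 2.8750, -4.1250, -2.1250, 4.8750, 4.8750, -1.1250, -8.1250
Numerator Σ_{t=1}^{7}(y_t−ȳ)(y_{t+1}−ȳ) = 22.2344
Denominator Σ(y_t−ȳ)² = 152.8750
r_1 = 22.2344 / 152.8750 = 0.145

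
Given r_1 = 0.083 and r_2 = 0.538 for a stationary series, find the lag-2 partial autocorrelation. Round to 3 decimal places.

φ_{22} = (r_2 − r_1²) / (1 − r_1²)
r_1² = (0.083)² = 0.006889
Numerator = 0.538 − 0.0069 = 0.5311; denominator = 1 − 0.0069 = 0.9931
φ_{22} = 0.5311 / 0.9931 = 0.535

0.535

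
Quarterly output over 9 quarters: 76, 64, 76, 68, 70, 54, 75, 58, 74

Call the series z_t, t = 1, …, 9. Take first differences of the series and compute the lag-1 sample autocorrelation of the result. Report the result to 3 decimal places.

-0.785

First differences Δz: -12, 12, -8, 2, -16, 21, -17, 16
Mean of differences = -0.2500
Numerator Σ(Δz_t−Δz̄)(Δz_{t+1}−Δz̄) = -1254.5625
Denominator Σ(Δz_t−Δz̄)² = 1597.5000
r_1(Δz) = -1254.5625 / 1597.5000 = -0.785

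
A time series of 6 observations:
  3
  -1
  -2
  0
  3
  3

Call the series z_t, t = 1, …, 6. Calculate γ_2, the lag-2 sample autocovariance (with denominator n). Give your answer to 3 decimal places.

Mean z̄ = (3 − 1 − 2 + 0 + 3 + 3)/6 = 1.0000
Σ_{t=1}^{4}(z_t−z̄)(z_{t+2}−z̄) = -12.0000
γ_2 = -12.0000 / 6 = -2.000

-2.000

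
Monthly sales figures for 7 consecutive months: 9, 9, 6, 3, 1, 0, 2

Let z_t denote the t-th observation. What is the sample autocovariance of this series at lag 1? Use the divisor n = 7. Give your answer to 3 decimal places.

8.029

Mean z̄ = (9 + 9 + 6 + 3 + 1 + 0 + 2)/7 = 4.2857
Σ_{t=1}^{6}(z_t−z̄)(z_{t+1}−z̄) = 56.2041
γ_1 = 56.2041 / 7 = 8.029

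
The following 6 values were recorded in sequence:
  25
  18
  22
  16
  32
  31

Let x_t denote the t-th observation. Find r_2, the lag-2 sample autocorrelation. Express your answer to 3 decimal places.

-0.119

Mean x̄ = (25 + 18 + 22 + 16 + 32 + 31)/6 = 24.0000
Σ(x_t−x̄)(x_{t+2}−x̄) = (-2.0000) + (48.0000) + (-16.0000) + (-56.0000) = -26.0000
Denominator Σ(x_t−x̄)² = 218.0000
r_2 = -26.0000 / 218.0000 = -0.119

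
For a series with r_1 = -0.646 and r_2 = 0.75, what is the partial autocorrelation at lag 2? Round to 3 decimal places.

0.571

φ_{22} = (r_2 − r_1²) / (1 − r_1²)
r_1² = (-0.646)² = 0.417316
Numerator = 0.75 − 0.4173 = 0.3327; denominator = 1 − 0.4173 = 0.5827
φ_{22} = 0.3327 / 0.5827 = 0.571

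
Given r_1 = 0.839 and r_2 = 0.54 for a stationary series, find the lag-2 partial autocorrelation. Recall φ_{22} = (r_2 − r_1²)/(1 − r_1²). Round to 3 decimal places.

-0.554

φ_{22} = (r_2 − r_1²) / (1 − r_1²)
r_1² = (0.839)² = 0.703921
Numerator = 0.54 − 0.7039 = -0.1639; denominator = 1 − 0.7039 = 0.2961
φ_{22} = -0.1639 / 0.2961 = -0.554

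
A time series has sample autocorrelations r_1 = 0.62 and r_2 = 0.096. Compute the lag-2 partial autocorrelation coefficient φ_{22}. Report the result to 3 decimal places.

-0.468

φ_{22} = (r_2 − r_1²) / (1 − r_1²)
r_1² = (0.62)² = 0.3844
Numerator = 0.096 − 0.3844 = -0.2884; denominator = 1 − 0.3844 = 0.6156
φ_{22} = -0.2884 / 0.6156 = -0.468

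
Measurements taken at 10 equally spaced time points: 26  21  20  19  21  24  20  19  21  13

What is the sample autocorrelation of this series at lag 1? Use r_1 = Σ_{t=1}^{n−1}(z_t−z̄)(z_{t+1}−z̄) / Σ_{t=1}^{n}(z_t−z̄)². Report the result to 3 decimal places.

-0.011

Mean z̄ = (26 + 21 + 20 + 19 + 21 + 24 + 20 + 19 + 21 + 13)/10 = 20.4000
Numerator Σ_{t=1}^{9}(z_t−z̄)(z_{t+1}−z̄) = -1.1600
Denominator Σ(z_t−z̄)² = 104.4000
r_1 = -1.1600 / 104.4000 = -0.011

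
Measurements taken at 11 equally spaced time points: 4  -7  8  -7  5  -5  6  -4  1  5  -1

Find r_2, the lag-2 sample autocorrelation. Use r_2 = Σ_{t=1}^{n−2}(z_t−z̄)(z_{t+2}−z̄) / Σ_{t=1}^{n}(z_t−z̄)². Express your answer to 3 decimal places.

Mean z̄ = (4 − 7 + 8 − 7 + 5 − 5 + 6 − 4 + 1 + 5 − 1)/11 = 0.4545
Numerator Σ_{t=1}^{9}(z_t−z̄)(z_{t+2}−z̄) = 188.7686
Denominator Σ(z_t−z̄)² = 304.7273
r_2 = 188.7686 / 304.7273 = 0.619

0.619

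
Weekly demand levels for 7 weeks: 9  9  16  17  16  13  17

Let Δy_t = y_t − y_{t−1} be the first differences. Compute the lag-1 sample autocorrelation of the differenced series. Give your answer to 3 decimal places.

-0.155

First differences Δy: 0, 7, 1, -1, -3, 4
Mean of differences = 1.3333
Numerator Σ(Δy_t−Δȳ)(Δy_{t+1}−Δȳ) = -10.1111
Denominator Σ(Δy_t−Δȳ)² = 65.3333
r_1(Δy) = -10.1111 / 65.3333 = -0.155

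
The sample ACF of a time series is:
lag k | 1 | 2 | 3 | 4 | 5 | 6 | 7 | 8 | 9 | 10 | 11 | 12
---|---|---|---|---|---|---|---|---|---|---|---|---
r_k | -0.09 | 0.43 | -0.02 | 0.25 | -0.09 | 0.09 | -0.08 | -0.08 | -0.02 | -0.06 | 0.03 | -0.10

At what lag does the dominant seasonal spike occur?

2

The largest autocorrelation is r_2 = 0.43, with a weaker echo at lag 4 (0.25); the remaining lags stay at or below 0.09.
The dominant spike at lag 2 indicates a seasonal period of 2.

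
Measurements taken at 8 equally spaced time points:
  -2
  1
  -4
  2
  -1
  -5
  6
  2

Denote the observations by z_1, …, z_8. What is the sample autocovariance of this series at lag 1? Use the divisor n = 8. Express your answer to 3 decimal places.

Mean z̄ = (-2 + 1 − 4 + 2 − 1 − 5 + 6 + 2)/8 = -0.1250
Σ_{t=1}^{7}(z_t−z̄)(z_{t+1}−z̄) = -29.1406
γ_1 = -29.1406 / 8 = -3.643

-3.643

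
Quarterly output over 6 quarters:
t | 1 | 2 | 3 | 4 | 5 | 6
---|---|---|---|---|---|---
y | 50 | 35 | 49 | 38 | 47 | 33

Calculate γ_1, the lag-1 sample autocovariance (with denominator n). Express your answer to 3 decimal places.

Mean ȳ = (50 + 35 + 49 + 38 + 47 + 33)/6 = 42.0000
Σ_{t=1}^{5}(y_t−ȳ)(y_{t+1}−ȳ) = -198.0000
γ_1 = -198.0000 / 6 = -33.000

-33.000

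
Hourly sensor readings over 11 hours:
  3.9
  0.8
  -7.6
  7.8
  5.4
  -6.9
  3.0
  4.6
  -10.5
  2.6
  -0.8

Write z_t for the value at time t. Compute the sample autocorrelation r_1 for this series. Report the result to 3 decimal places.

-0.396

Mean z̄ = (3.9 + 0.8 − 7.6 + 7.8 + 5.4 − 6.9 + 3.0 + 4.6 − 10.5 + 2.6 − 0.8)/11 = 0.2091
Numerator Σ_{t=1}^{10}(z_t−z̄)(z_{t+1}−z̄) = -141.8364
Denominator Σ(z_t−z̄)² = 358.5491
r_1 = -141.8364 / 358.5491 = -0.396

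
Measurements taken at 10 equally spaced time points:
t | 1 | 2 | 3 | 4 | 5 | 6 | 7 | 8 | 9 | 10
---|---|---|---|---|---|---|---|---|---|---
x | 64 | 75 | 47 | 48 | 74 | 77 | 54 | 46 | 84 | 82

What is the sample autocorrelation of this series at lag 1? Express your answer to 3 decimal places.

0.054

Mean x̄ = (64 + 75 + 47 + 48 + 74 + 77 + 54 + 46 + 84 + 82)/10 = 65.1000
Numerator Σ_{t=1}^{9}(x_t−x̄)(x_{t+1}−x̄) = 111.4900
Denominator Σ(x_t−x̄)² = 2070.9000
r_1 = 111.4900 / 2070.9000 = 0.054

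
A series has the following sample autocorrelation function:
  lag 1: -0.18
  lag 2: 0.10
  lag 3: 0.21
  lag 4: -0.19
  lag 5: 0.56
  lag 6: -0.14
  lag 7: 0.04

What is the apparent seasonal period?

5

The largest autocorrelation is r_5 = 0.56; the remaining lags stay at or below 0.21.
The dominant spike at lag 5 indicates a seasonal period of 5.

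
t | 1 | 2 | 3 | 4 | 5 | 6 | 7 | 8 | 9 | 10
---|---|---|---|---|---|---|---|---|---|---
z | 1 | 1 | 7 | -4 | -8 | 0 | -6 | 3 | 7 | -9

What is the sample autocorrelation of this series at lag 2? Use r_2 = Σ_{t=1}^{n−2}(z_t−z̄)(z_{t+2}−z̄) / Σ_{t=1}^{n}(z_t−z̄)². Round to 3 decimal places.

Mean z̄ = (1 + 1 + 7 − 4 − 8 + 0 − 6 + 3 + 7 − 9)/10 = -0.8000
Numerator Σ_{t=1}^{8}(z_t−z̄)(z_{t+2}−z̄) = -81.6800
Denominator Σ(z_t−z̄)² = 299.6000
r_2 = -81.6800 / 299.6000 = -0.273

-0.273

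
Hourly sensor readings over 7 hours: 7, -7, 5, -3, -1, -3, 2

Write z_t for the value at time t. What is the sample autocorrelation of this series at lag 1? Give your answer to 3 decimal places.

Mean z̄ = (7 − 7 + 5 − 3 − 1 − 3 + 2)/7 = 0.0000
Deviations from mean: 7.0000, -7.0000, 5.0000, -3.0000, -1.0000, -3.0000, 2.0000
Σ(z_t−z̄)(z_{t+1}−z̄) = (-49.0000) + (-35.0000) + (-15.0000) + (3.0000) + (3.0000) + (-6.0000) = -99.0000
Denominator Σ(z_t−z̄)² = 146.0000
r_1 = -99.0000 / 146.0000 = -0.678

-0.678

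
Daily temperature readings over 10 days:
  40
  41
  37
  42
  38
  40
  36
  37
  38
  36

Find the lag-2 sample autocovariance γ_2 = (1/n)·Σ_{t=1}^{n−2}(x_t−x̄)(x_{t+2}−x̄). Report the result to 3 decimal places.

Mean x̄ = (40 + 41 + 37 + 42 + 38 + 40 + 36 + 37 + 38 + 36)/10 = 38.5000
Σ_{t=1}^{8}(x_t−x̄)(x_{t+2}−x̄) = 16.5000
γ_2 = 16.5000 / 10 = 1.650

1.650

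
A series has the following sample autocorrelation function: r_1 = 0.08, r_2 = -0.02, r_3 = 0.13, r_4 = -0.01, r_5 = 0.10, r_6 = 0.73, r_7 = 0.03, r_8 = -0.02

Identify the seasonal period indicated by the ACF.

6

The largest autocorrelation is r_6 = 0.73; the remaining lags stay at or below 0.13.
The dominant spike at lag 6 indicates a seasonal period of 6.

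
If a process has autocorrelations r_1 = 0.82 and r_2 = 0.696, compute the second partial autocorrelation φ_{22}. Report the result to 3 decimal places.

0.072

φ_{22} = (r_2 − r_1²) / (1 − r_1²)
r_1² = (0.82)² = 0.6724
Numerator = 0.696 − 0.6724 = 0.0236; denominator = 1 − 0.6724 = 0.3276
φ_{22} = 0.0236 / 0.3276 = 0.072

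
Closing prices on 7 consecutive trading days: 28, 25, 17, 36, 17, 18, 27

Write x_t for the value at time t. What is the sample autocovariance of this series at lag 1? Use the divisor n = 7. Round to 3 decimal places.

-21.000

Mean x̄ = (28 + 25 + 17 + 36 + 17 + 18 + 27)/7 = 24.0000
Deviations: 4.0000, 1.0000, -7.0000, 12.0000, -7.0000, -6.0000, 3.0000
Σ_{t=1}^{6}(x_t−x̄)(x_{t+1}−x̄) = -147.0000
γ_1 = -147.0000 / 7 = -21.000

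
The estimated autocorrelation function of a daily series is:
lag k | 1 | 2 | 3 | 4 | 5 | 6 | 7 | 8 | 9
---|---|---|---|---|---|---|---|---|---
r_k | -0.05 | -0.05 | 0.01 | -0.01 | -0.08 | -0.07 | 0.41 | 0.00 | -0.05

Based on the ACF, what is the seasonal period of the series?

The largest autocorrelation is r_7 = 0.41; the remaining lags stay at or below 0.01.
The dominant spike at lag 7 indicates a seasonal period of 7.

7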